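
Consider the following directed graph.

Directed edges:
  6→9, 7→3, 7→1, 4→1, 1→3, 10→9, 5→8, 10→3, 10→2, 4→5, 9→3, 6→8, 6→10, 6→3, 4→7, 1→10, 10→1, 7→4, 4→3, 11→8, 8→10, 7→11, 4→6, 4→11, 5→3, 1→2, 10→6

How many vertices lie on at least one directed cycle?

6

A vertex is on a directed cycle iff it belongs to a strongly connected component of size ≥ 2 (or has a self-loop).
The vertices on cycles are {1, 4, 6, 7, 8, 10} — 6 in total.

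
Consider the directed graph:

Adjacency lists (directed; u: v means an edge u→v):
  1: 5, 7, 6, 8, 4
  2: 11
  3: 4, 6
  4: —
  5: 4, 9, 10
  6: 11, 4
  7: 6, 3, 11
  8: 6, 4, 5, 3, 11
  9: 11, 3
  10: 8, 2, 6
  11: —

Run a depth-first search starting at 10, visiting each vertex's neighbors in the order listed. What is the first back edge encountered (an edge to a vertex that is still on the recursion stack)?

DFS from 10 (visiting each vertex's neighbors in the order listed); mark gray on enter, black on exit:
10 gray
  8 gray
    6 gray
      11 gray
      11 black
      4 gray
      4 black
    6 black
    8→4: 4 black — skip
    5 gray
      5→4: 4 black — skip
      9 gray
        9→11: 11 black — skip
        3 gray
          3→4: 4 black — skip
          3→6: 6 black — skip
        3 black
      9 black
      5→10: 10 is gray → back edge
First back edge: 5 → 10.

5→10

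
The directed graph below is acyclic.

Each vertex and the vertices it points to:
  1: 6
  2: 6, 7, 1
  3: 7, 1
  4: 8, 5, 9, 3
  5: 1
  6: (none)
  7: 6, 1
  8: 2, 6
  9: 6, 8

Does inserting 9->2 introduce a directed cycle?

No

Adding 9→2 creates a cycle iff 2 can already reach 9.
Explore from 2: no path reaches 9. The graph stays acyclic.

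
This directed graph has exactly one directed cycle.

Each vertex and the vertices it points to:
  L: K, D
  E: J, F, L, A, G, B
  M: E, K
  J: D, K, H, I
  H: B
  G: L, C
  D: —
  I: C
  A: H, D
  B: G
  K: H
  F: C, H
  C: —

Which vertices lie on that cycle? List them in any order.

DFS with gray/black marking from G:
G gray
  L gray
    K gray
      H gray
        B gray
          B→G: G is gray → back edge
Back edge closes the cycle G → L → K → H → B → G; its vertices are {B, G, H, K, L}.

B, G, H, K, L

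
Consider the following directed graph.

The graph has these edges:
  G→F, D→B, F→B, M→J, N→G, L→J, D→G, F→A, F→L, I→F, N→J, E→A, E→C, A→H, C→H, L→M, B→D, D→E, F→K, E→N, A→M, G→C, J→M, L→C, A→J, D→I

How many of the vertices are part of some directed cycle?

9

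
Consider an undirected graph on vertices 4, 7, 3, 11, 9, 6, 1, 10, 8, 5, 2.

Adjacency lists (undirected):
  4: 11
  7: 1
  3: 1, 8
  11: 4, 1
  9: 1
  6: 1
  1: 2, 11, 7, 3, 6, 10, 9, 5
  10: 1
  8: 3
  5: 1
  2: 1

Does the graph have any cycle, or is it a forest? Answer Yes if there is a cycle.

No

DFS, tracking each vertex's parent; an edge to a visited non-parent vertex closes a cycle.
Start from 2:
visit 2 (parent –)
  visit 1 (parent 2)
    1–2: parent, skip
    visit 11 (parent 1)
      visit 4 (parent 11)
        4–11: parent, skip
      11–1: parent, skip
    visit 7 (parent 1)
      7–1: parent, skip
    visit 3 (parent 1)
      3–1: parent, skip
      visit 8 (parent 3)
        8–3: parent, skip
    visit 6 (parent 1)
      6–1: parent, skip
    visit 10 (parent 1)
      10–1: parent, skip
    visit 9 (parent 1)
      9–1: parent, skip
    visit 5 (parent 1)
      5–1: parent, skip
No non-parent visited neighbor found — the graph is a forest.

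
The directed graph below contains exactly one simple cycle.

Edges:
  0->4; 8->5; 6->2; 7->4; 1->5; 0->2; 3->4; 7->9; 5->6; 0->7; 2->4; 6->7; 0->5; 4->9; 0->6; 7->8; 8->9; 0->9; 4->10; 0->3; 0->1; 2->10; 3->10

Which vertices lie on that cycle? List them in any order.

DFS with gray/black marking from 6:
6 gray
  7 gray
    4 gray
      10 gray
      10 black
      9 gray
      9 black
    4 black
    8 gray
      8→9: 9 black — skip
      5 gray
        5→6: 6 is gray → back edge
Back edge closes the cycle 6 → 7 → 8 → 5 → 6; its vertices are {5, 6, 7, 8}.

5, 6, 7, 8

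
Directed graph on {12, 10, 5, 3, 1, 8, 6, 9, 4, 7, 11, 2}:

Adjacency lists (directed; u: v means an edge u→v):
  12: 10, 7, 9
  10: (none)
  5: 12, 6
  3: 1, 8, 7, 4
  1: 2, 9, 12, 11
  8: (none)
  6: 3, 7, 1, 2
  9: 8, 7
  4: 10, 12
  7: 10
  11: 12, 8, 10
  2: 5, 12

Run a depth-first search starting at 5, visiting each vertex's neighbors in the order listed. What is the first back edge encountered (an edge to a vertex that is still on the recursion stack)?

2->5

DFS from 5 (visiting each vertex's neighbors in the order listed); mark gray on enter, black on exit:
5 gray
  12 gray
    10 gray
    10 black
    7 gray
      7→10: 10 black — skip
    7 black
    9 gray
      8 gray
      8 black
      9→7: 7 black — skip
    9 black
  12 black
  6 gray
    3 gray
      1 gray
        2 gray
          2→5: 5 is gray → back edge
First back edge: 2 → 5.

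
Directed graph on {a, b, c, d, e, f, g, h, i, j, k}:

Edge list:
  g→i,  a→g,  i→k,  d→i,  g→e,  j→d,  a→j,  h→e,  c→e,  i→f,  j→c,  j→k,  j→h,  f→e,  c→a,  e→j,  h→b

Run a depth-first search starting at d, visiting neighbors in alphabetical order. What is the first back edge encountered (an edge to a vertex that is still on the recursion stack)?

g->e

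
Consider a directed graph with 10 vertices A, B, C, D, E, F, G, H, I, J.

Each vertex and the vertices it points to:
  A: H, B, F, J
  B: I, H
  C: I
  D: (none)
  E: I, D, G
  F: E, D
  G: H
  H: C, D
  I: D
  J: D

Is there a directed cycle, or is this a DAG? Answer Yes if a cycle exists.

DFS with white/gray/black marking, starting from A:
A gray
  H gray
    C gray
      I gray
        D gray
        D black
      I black
    C black
    H→D: D black — skip
  H black
  B gray
    B→I: I black — skip
    B→H: H black — skip
  B black
  F gray
    E gray
      E→I: I black — skip
      E→D: D black — skip
      G gray
        G→H: H black — skip
      G black
    E black
    F→D: D black — skip
  F black
  J gray
    J→D: D black — skip
  J black
A black
Every edge goes to a white or black vertex — no back edge, so the graph is acyclic.

No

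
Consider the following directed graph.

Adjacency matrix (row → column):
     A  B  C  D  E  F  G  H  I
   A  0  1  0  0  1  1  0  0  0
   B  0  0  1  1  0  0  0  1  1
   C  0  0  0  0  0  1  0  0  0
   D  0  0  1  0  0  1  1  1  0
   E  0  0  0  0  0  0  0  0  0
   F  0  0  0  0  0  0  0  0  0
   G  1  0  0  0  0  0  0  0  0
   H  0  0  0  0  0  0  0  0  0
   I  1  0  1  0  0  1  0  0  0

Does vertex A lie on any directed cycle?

A is on a cycle iff A can reach itself via ≥1 edge.
A → B → I → A — yes.

Yes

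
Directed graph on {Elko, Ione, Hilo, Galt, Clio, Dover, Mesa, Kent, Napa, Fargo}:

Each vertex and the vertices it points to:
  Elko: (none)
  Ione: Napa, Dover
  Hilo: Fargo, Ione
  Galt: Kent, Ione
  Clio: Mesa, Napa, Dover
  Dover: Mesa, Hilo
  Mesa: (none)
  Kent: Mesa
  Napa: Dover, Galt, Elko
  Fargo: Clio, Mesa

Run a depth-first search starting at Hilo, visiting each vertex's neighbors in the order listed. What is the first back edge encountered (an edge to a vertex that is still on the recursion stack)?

Dover->Hilo

DFS from Hilo (visiting each vertex's neighbors in the order listed); mark gray on enter, black on exit:
Hilo gray
  Fargo gray
    Clio gray
      Mesa gray
      Mesa black
      Napa gray
        Dover gray
          Dover→Mesa: Mesa black — skip
          Dover→Hilo: Hilo is gray → back edge
First back edge: Dover → Hilo.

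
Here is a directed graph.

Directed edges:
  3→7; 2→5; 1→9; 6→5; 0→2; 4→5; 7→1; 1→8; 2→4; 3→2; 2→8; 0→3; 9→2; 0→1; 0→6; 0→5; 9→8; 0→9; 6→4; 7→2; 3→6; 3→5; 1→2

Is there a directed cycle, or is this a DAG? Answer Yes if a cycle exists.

DFS with white/gray/black marking, starting from 7:
7 gray
  1 gray
    9 gray
      8 gray
      8 black
      2 gray
        4 gray
          5 gray
          5 black
        4 black
        2→8: 8 black — skip
        2→5: 5 black — skip
      2 black
    9 black
    1→2: 2 black — skip
    1→8: 8 black — skip
  1 black
  7→2: 2 black — skip
7 black
0 gray
  6 gray
    6→4: 4 black — skip
    6→5: 5 black — skip
  6 black
  0→2: 2 black — skip
  0→9: 9 black — skip
  0→5: 5 black — skip
  3 gray
    3→7: 7 black — skip
    3→6: 6 black — skip
    3→5: 5 black — skip
    3→2: 2 black — skip
  3 black
  0→1: 1 black — skip
0 black
Every edge goes to a white or black vertex — no back edge, so the graph is acyclic.

No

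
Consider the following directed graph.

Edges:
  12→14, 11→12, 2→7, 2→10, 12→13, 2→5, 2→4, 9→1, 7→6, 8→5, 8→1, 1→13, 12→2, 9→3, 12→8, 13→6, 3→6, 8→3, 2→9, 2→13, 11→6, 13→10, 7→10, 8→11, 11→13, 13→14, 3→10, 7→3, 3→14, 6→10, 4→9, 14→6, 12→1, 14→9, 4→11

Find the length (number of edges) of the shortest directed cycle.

For each vertex v, BFS finds the shortest path from v back to v.
The shortest such closed walk is 12 → 8 → 11 → 12, length 3.

3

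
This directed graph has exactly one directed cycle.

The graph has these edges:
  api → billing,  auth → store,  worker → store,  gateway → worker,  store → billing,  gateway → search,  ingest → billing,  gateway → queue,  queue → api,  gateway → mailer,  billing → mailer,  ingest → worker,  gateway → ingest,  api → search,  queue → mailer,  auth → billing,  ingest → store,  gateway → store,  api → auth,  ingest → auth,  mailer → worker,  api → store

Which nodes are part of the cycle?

DFS with gray/black marking from worker:
worker gray
  store gray
    billing gray
      mailer gray
        mailer→worker: worker is gray → back edge
Back edge closes the cycle worker → store → billing → mailer → worker; its vertices are {store, mailer, worker, billing}.

store, mailer, worker, billing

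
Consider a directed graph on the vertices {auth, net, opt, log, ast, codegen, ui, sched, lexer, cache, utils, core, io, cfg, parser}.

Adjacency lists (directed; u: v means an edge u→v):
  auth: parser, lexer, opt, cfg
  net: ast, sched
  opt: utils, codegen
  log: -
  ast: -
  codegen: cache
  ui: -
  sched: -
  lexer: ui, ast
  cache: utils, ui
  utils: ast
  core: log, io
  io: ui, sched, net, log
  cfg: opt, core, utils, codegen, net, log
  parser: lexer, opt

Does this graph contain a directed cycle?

DFS with white/gray/black marking, starting from cfg:
cfg gray
  opt gray
    utils gray
      ast gray
      ast black
    utils black
    codegen gray
      cache gray
        cache→utils: utils black — skip
        ui gray
        ui black
      cache black
    codegen black
  opt black
  core gray
    log gray
    log black
    io gray
      io→ui: ui black — skip
      sched gray
      sched black
      net gray
        net→ast: ast black — skip
        net→sched: sched black — skip
      net black
      io→log: log black — skip
    io black
  core black
  cfg→utils: utils black — skip
  cfg→codegen: codegen black — skip
  cfg→net: net black — skip
  cfg→log: log black — skip
cfg black
auth gray
  parser gray
    lexer gray
      lexer→ui: ui black — skip
      lexer→ast: ast black — skip
    lexer black
    parser→opt: opt black — skip
  parser black
  auth→lexer: lexer black — skip
  auth→opt: opt black — skip
  auth→cfg: cfg black — skip
auth black
Every edge goes to a white or black vertex — no back edge, so the graph is acyclic.

No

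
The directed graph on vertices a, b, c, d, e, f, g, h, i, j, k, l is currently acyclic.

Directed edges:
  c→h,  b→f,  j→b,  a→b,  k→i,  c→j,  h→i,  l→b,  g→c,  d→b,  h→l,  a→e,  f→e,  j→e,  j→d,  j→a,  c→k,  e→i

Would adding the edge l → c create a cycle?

Yes

Adding l→c creates a cycle iff c can already reach l.
Path from c: c → h → l.
So c → … → l → c is a cycle.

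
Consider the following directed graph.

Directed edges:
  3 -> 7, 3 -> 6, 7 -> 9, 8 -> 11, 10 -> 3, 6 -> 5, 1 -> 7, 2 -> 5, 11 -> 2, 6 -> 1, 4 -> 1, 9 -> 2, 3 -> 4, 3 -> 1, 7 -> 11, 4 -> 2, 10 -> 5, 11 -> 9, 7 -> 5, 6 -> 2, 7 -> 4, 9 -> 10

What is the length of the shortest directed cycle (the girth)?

3

For each vertex v, BFS finds the shortest path from v back to v.
The shortest such closed walk is 1 → 7 → 4 → 1, length 3.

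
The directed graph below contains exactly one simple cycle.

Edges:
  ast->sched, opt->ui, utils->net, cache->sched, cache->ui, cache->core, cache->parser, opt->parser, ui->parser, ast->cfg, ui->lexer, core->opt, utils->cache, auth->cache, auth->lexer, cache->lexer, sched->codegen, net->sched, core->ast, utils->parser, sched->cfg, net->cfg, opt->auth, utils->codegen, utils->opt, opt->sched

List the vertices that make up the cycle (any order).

opt, auth, core, cache

DFS with gray/black marking from opt:
opt gray
  sched gray
    codegen gray
    codegen black
    cfg gray
    cfg black
  sched black
  ui gray
    lexer gray
    lexer black
    parser gray
    parser black
  ui black
  auth gray
    cache gray
      cache→lexer: lexer black — skip
      cache→sched: sched black — skip
      core gray
        ast gray
          ast→cfg: cfg black — skip
          ast→sched: sched black — skip
        ast black
        core→opt: opt is gray → back edge
Back edge closes the cycle opt → auth → cache → core → opt; its vertices are {opt, auth, core, cache}.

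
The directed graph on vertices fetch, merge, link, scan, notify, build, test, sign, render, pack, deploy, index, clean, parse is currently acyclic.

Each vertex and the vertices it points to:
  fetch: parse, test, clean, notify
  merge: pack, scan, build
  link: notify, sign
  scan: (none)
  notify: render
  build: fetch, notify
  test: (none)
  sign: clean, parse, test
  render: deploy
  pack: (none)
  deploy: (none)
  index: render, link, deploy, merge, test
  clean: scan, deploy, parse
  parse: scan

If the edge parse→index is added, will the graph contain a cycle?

Yes

Adding parse→index creates a cycle iff index can already reach parse.
Path from index: index → link → sign → parse.
So index → … → parse → index is a cycle.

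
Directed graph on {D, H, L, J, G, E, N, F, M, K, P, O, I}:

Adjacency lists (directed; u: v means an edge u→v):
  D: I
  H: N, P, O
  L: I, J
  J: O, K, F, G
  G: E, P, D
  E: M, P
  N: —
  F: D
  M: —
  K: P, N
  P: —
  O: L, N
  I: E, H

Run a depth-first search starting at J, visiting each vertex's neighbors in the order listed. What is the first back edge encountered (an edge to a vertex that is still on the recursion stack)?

H→O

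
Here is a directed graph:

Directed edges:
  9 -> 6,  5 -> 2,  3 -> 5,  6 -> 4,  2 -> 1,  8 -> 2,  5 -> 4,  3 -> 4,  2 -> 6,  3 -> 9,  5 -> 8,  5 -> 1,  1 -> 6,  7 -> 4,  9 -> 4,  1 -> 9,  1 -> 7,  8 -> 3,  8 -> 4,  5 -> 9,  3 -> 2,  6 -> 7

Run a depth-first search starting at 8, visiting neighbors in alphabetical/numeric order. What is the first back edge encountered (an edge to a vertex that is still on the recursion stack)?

DFS from 8 (visiting neighbors in alphabetical/numeric order); mark gray on enter, black on exit:
8 gray
  2 gray
    1 gray
      6 gray
        4 gray
        4 black
        7 gray
          7→4: 4 black — skip
        7 black
      6 black
      1→7: 7 black — skip
      9 gray
        9→4: 4 black — skip
        9→6: 6 black — skip
      9 black
    1 black
    2→6: 6 black — skip
  2 black
  3 gray
    3→2: 2 black — skip
    3→4: 4 black — skip
    5 gray
      5→1: 1 black — skip
      5→2: 2 black — skip
      5→4: 4 black — skip
      5→8: 8 is gray → back edge
First back edge: 5 → 8.

5→8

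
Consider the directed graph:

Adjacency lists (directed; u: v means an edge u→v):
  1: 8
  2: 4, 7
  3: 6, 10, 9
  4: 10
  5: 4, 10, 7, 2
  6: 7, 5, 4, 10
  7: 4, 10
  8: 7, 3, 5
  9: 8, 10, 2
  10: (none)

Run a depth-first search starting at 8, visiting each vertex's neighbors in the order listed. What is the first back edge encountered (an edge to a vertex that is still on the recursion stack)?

9->8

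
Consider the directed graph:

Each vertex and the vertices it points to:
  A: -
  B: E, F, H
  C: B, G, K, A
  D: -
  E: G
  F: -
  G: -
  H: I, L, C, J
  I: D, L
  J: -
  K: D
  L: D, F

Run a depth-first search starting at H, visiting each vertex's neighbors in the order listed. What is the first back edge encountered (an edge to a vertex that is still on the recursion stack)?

B->H

DFS from H (visiting each vertex's neighbors in the order listed); mark gray on enter, black on exit:
H gray
  I gray
    D gray
    D black
    L gray
      L→D: D black — skip
      F gray
      F black
    L black
  I black
  H→L: L black — skip
  C gray
    B gray
      E gray
        G gray
        G black
      E black
      B→F: F black — skip
      B→H: H is gray → back edge
First back edge: B → H.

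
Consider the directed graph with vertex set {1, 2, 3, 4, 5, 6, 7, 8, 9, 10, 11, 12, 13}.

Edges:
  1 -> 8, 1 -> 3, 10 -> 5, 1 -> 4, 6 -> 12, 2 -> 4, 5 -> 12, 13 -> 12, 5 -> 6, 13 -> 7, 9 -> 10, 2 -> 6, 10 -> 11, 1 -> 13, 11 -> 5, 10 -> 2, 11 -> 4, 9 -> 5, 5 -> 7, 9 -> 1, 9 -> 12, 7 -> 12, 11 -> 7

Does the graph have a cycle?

DFS with white/gray/black marking, starting from 9:
9 gray
  5 gray
    6 gray
      12 gray
      12 black
    6 black
    7 gray
      7→12: 12 black — skip
    7 black
    5→12: 12 black — skip
  5 black
  10 gray
    10→5: 5 black — skip
    11 gray
      4 gray
      4 black
      11→7: 7 black — skip
      11→5: 5 black — skip
    11 black
    2 gray
      2→4: 4 black — skip
      2→6: 6 black — skip
    2 black
  10 black
  1 gray
    8 gray
    8 black
    3 gray
    3 black
    13 gray
      13→12: 12 black — skip
      13→7: 7 black — skip
    13 black
    1→4: 4 black — skip
  1 black
  9→12: 12 black — skip
9 black
Every edge goes to a white or black vertex — no back edge, so the graph is acyclic.

No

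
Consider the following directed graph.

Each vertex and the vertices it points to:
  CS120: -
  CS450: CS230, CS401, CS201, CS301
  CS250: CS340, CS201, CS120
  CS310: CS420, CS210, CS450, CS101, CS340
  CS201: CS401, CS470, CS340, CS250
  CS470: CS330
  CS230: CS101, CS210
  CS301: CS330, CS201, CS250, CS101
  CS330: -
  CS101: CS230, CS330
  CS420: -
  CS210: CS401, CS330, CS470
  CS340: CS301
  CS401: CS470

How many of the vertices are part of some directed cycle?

6

A vertex is on a directed cycle iff it belongs to a strongly connected component of size ≥ 2 (or has a self-loop).
The vertices on cycles are {CS101, CS201, CS230, CS250, CS301, CS340} — 6 in total.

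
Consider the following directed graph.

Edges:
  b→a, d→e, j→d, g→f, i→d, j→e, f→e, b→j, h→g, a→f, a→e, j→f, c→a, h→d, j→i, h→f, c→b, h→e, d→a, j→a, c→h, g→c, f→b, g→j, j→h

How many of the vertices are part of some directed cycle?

A vertex is on a directed cycle iff it belongs to a strongly connected component of size ≥ 2 (or has a self-loop).
The vertices on cycles are {a, b, c, d, f, g, h, i, j} — 9 in total.

9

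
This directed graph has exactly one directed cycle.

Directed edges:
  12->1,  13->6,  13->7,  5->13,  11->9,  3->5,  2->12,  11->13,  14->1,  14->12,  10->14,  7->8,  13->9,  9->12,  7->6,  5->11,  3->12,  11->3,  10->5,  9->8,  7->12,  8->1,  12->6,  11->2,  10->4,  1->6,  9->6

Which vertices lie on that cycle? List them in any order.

3, 5, 11

DFS with gray/black marking from 5:
5 gray
  11 gray
    9 gray
      12 gray
        6 gray
        6 black
        1 gray
          1→6: 6 black — skip
        1 black
      12 black
      9→6: 6 black — skip
      8 gray
        8→1: 1 black — skip
      8 black
    9 black
    2 gray
      2→12: 12 black — skip
    2 black
    3 gray
      3→12: 12 black — skip
      3→5: 5 is gray → back edge
Back edge closes the cycle 5 → 11 → 3 → 5; its vertices are {3, 5, 11}.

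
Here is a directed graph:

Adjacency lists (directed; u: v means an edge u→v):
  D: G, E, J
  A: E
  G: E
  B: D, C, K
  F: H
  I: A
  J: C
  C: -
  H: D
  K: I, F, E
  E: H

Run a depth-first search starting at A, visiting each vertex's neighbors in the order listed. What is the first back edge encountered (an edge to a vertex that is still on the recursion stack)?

DFS from A (visiting each vertex's neighbors in the order listed); mark gray on enter, black on exit:
A gray
  E gray
    H gray
      D gray
        G gray
          G→E: E is gray → back edge
First back edge: G → E.

G->E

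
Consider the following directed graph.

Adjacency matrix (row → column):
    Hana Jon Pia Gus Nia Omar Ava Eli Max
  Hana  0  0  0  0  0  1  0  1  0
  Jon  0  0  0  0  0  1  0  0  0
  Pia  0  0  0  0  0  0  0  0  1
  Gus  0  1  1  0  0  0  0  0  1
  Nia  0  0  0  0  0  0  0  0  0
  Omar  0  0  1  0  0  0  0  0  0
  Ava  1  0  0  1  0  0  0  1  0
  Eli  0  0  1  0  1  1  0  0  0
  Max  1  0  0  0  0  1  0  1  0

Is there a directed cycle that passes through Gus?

Gus lies on a cycle iff there is a path from Gus back to itself.
Exploring from Gus, it never reaches itself; equivalently, its strongly connected component is a singleton.

No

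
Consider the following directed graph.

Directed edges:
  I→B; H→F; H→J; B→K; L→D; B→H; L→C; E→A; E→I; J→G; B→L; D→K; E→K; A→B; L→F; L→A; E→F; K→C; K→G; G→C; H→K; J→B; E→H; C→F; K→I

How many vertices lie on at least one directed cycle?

A vertex is on a directed cycle iff it belongs to a strongly connected component of size ≥ 2 (or has a self-loop).
The vertices on cycles are {A, B, D, H, I, J, K, L} — 8 in total.

8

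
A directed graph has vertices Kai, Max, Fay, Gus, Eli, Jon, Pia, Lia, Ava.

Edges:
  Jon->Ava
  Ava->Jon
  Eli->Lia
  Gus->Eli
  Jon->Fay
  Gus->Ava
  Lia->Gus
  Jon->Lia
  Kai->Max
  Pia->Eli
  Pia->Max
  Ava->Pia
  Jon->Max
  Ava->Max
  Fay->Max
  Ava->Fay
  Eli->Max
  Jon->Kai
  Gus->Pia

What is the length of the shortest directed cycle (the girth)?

2

For each vertex v, BFS finds the shortest path from v back to v.
The shortest such closed walk is Ava → Jon → Ava, length 2.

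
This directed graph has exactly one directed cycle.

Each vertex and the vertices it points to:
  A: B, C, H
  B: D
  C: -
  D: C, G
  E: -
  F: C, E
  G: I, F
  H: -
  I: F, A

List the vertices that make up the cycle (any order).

DFS with gray/black marking from D:
D gray
  C gray
  C black
  G gray
    I gray
      F gray
        F→C: C black — skip
        E gray
        E black
      F black
      A gray
        B gray
          B→D: D is gray → back edge
Back edge closes the cycle D → G → I → A → B → D; its vertices are {A, B, D, G, I}.

A, B, D, G, I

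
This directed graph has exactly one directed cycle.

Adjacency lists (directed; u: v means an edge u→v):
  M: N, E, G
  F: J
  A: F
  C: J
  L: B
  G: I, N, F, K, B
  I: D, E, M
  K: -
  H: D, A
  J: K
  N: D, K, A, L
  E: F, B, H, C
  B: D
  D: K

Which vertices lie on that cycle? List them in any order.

DFS with gray/black marking from G:
G gray
  I gray
    D gray
      K gray
      K black
    D black
    E gray
      F gray
        J gray
          J→K: K black — skip
        J black
      F black
      B gray
        B→D: D black — skip
      B black
      H gray
        H→D: D black — skip
        A gray
          A→F: F black — skip
        A black
      H black
      C gray
        C→J: J black — skip
      C black
    E black
    M gray
      N gray
        N→D: D black — skip
        N→K: K black — skip
        N→A: A black — skip
        L gray
          L→B: B black — skip
        L black
      N black
      M→E: E black — skip
      M→G: G is gray → back edge
Back edge closes the cycle G → I → M → G; its vertices are {G, I, M}.

G, I, M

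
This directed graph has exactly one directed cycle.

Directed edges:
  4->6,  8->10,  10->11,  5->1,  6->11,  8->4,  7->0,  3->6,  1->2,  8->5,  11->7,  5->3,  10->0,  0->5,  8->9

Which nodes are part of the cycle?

DFS with gray/black marking from 5:
5 gray
  3 gray
    6 gray
      11 gray
        7 gray
          0 gray
            0→5: 5 is gray → back edge
Back edge closes the cycle 5 → 3 → 6 → 11 → 7 → 0 → 5; its vertices are {0, 3, 5, 6, 7, 11}.

0, 3, 5, 6, 7, 11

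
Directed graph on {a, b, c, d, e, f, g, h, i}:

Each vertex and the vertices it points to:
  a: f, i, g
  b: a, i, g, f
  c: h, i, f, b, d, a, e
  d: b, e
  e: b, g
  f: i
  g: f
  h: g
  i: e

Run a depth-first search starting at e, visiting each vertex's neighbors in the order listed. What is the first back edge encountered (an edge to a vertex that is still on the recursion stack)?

DFS from e (visiting each vertex's neighbors in the order listed); mark gray on enter, black on exit:
e gray
  b gray
    a gray
      f gray
        i gray
          i→e: e is gray → back edge
First back edge: i → e.

i→e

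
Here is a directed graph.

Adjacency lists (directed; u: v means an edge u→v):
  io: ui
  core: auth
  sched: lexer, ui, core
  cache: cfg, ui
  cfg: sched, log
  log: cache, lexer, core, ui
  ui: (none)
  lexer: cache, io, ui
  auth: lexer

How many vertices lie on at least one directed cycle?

7

A vertex is on a directed cycle iff it belongs to a strongly connected component of size ≥ 2 (or has a self-loop).
The vertices on cycles are {cfg, log, auth, core, cache, lexer, sched} — 7 in total.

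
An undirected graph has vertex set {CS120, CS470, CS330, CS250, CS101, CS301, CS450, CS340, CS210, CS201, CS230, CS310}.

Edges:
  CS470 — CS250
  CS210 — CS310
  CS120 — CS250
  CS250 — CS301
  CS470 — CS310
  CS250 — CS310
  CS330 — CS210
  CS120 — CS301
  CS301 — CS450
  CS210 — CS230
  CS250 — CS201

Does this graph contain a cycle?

DFS, tracking each vertex's parent; an edge to a visited non-parent vertex closes a cycle.
Start from CS210:
visit CS210 (parent –)
  visit CS310 (parent CS210)
    CS310–CS210: parent, skip
    visit CS470 (parent CS310)
      CS470–CS310: parent, skip
      visit CS250 (parent CS470)
        visit CS201 (parent CS250)
          CS201–CS250: parent, skip
        CS250–CS310: CS310 visited and ≠ parent → cycle
Cycle: CS310 – CS470 – CS250 – CS310.

Yes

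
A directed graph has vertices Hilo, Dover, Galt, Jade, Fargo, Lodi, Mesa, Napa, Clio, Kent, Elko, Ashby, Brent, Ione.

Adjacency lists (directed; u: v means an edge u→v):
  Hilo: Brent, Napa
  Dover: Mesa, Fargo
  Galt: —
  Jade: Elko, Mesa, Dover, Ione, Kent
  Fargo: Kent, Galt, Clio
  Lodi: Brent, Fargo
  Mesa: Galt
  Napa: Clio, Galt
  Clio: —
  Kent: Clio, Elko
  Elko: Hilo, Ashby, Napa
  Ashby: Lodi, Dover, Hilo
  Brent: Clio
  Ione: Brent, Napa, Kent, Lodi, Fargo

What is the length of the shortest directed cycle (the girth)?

5

For each vertex v, BFS finds the shortest path from v back to v.
The shortest such closed walk is Elko → Ashby → Lodi → Fargo → Kent → Elko, length 5.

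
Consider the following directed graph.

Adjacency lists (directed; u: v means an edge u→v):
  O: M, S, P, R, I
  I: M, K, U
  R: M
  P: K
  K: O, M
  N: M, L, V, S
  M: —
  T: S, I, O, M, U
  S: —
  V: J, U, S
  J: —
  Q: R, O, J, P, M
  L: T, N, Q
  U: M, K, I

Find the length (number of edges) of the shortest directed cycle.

For each vertex v, BFS finds the shortest path from v back to v.
The shortest such closed walk is L → N → L, length 2.

2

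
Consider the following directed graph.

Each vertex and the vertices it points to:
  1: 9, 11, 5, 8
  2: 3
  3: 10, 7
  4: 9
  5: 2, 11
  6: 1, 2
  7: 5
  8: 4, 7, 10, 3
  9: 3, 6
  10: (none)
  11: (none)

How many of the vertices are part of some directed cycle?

A vertex is on a directed cycle iff it belongs to a strongly connected component of size ≥ 2 (or has a self-loop).
The vertices on cycles are {1, 2, 3, 4, 5, 6, 7, 8, 9} — 9 in total.

9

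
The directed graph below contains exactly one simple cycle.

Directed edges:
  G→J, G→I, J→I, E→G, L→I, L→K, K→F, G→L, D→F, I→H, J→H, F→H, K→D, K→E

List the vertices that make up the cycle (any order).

DFS with gray/black marking from G:
G gray
  I gray
    H gray
    H black
  I black
  L gray
    L→I: I black — skip
    K gray
      D gray
        F gray
          F→H: H black — skip
        F black
      D black
      K→F: F black — skip
      E gray
        E→G: G is gray → back edge
Back edge closes the cycle G → L → K → E → G; its vertices are {E, G, K, L}.

E, G, K, L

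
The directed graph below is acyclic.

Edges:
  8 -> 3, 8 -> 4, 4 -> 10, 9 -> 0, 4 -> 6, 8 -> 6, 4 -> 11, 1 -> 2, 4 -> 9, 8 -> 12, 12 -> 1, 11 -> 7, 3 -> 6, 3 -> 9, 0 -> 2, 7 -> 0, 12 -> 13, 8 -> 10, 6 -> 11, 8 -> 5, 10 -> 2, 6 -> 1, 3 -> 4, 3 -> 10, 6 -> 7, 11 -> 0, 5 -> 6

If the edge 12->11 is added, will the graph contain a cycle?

Adding 12→11 creates a cycle iff 11 can already reach 12.
Explore from 11: no path reaches 12. The graph stays acyclic.

No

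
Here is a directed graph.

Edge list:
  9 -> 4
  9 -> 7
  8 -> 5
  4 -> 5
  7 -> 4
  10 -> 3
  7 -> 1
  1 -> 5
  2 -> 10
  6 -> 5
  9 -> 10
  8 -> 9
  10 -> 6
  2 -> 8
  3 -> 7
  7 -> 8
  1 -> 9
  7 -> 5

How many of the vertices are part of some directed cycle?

A vertex is on a directed cycle iff it belongs to a strongly connected component of size ≥ 2 (or has a self-loop).
The vertices on cycles are {1, 3, 7, 8, 9, 10} — 6 in total.

6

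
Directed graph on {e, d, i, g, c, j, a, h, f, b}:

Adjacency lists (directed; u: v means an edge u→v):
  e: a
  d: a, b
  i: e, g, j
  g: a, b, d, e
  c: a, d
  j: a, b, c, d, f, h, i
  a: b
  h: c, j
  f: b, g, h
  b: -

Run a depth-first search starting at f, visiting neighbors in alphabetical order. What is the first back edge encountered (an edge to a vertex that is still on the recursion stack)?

DFS from f (visiting neighbors in alphabetical order); mark gray on enter, black on exit:
f gray
  b gray
  b black
  g gray
    a gray
      a→b: b black — skip
    a black
    g→b: b black — skip
    d gray
      d→a: a black — skip
      d→b: b black — skip
    d black
    e gray
      e→a: a black — skip
    e black
  g black
  h gray
    c gray
      c→a: a black — skip
      c→d: d black — skip
    c black
    j gray
      j→a: a black — skip
      j→b: b black — skip
      j→c: c black — skip
      j→d: d black — skip
      j→f: f is gray → back edge
First back edge: j → f.

j→f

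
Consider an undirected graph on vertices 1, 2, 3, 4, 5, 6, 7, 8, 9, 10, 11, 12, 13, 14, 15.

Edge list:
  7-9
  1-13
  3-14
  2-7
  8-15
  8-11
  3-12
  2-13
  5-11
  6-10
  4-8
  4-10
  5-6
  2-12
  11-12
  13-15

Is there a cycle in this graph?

Yes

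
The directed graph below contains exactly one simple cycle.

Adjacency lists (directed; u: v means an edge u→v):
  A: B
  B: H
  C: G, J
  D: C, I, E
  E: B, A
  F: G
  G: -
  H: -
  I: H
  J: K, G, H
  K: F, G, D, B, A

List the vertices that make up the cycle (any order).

DFS with gray/black marking from J:
J gray
  K gray
    F gray
      G gray
      G black
    F black
    K→G: G black — skip
    D gray
      C gray
        C→G: G black — skip
        C→J: J is gray → back edge
Back edge closes the cycle J → K → D → C → J; its vertices are {C, D, J, K}.

C, D, J, K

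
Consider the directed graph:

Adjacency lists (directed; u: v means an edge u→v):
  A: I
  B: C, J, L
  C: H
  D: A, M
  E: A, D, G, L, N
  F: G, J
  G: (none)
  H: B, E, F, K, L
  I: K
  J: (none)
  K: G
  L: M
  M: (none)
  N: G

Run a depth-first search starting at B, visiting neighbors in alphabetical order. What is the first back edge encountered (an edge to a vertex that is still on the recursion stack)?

DFS from B (visiting neighbors in alphabetical order); mark gray on enter, black on exit:
B gray
  C gray
    H gray
      H→B: B is gray → back edge
First back edge: H → B.

H->B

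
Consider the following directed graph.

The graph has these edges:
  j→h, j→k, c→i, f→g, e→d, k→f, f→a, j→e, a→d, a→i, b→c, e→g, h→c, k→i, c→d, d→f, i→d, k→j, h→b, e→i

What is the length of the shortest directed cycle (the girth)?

For each vertex v, BFS finds the shortest path from v back to v.
The shortest such closed walk is j → k → j, length 2.

2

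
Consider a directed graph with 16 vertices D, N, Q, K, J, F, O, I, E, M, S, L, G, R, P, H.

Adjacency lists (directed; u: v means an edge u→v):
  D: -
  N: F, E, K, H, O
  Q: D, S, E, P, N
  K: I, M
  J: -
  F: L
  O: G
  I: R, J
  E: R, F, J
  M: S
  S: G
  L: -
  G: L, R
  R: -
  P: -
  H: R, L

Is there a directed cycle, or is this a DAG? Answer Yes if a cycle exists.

No

DFS with white/gray/black marking, starting from G:
G gray
  L gray
  L black
  R gray
  R black
G black
D gray
D black
N gray
  F gray
    F→L: L black — skip
  F black
  E gray
    E→R: R black — skip
    E→F: F black — skip
    J gray
    J black
  E black
  K gray
    I gray
      I→R: R black — skip
      I→J: J black — skip
    I black
    M gray
      S gray
        S→G: G black — skip
      S black
    M black
  K black
  H gray
    H→R: R black — skip
    H→L: L black — skip
  H black
  O gray
    O→G: G black — skip
  O black
N black
Q gray
  Q→D: D black — skip
  Q→S: S black — skip
  Q→E: E black — skip
  P gray
  P black
  Q→N: N black — skip
Q black
Every edge goes to a white or black vertex — no back edge, so the graph is acyclic.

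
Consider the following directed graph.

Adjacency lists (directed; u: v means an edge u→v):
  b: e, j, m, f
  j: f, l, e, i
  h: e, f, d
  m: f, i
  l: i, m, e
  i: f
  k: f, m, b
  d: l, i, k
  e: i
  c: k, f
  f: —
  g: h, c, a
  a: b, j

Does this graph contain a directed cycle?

DFS with white/gray/black marking, starting from i:
i gray
  f gray
  f black
i black
b gray
  e gray
    e→i: i black — skip
  e black
  j gray
    j→f: f black — skip
    l gray
      l→i: i black — skip
      m gray
        m→f: f black — skip
        m→i: i black — skip
      m black
      l→e: e black — skip
    l black
    j→e: e black — skip
    j→i: i black — skip
  j black
  b→m: m black — skip
  b→f: f black — skip
b black
h gray
  h→e: e black — skip
  h→f: f black — skip
  d gray
    d→l: l black — skip
    d→i: i black — skip
    k gray
      k→f: f black — skip
      k→m: m black — skip
      k→b: b black — skip
    k black
  d black
h black
c gray
  c→k: k black — skip
  c→f: f black — skip
c black
g gray
  g→h: h black — skip
  g→c: c black — skip
  a gray
    a→b: b black — skip
    a→j: j black — skip
  a black
g black
Every edge goes to a white or black vertex — no back edge, so the graph is acyclic.

No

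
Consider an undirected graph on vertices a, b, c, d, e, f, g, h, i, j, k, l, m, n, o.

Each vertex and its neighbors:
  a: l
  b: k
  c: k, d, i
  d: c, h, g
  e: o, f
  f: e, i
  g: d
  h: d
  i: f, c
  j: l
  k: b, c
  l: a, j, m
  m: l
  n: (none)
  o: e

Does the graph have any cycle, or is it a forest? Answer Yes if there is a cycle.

No

DFS, tracking each vertex's parent; an edge to a visited non-parent vertex closes a cycle.
Start from i:
visit i (parent –)
  visit f (parent i)
    visit e (parent f)
      visit o (parent e)
        o–e: parent, skip
      e–f: parent, skip
    f–i: parent, skip
  visit c (parent i)
    visit k (parent c)
      visit b (parent k)
        b–k: parent, skip
      k–c: parent, skip
    visit d (parent c)
      d–c: parent, skip
      visit h (parent d)
        h–d: parent, skip
      visit g (parent d)
        g–d: parent, skip
    c–i: parent, skip
visit a (parent –)
  visit l (parent a)
    l–a: parent, skip
    visit j (parent l)
      j–l: parent, skip
    visit m (parent l)
      m–l: parent, skip
visit n (parent –)
No non-parent visited neighbor found — the graph is a forest.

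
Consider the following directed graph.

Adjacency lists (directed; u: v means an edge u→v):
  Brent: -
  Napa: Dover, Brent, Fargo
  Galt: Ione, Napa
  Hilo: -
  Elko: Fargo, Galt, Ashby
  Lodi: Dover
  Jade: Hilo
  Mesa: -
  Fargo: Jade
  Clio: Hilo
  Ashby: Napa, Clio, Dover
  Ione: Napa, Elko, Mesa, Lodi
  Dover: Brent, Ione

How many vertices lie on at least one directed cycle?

7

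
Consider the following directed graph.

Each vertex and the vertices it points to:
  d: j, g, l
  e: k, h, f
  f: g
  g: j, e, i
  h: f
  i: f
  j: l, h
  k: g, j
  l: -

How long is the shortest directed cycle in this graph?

3

For each vertex v, BFS finds the shortest path from v back to v.
The shortest such closed walk is g → e → k → g, length 3.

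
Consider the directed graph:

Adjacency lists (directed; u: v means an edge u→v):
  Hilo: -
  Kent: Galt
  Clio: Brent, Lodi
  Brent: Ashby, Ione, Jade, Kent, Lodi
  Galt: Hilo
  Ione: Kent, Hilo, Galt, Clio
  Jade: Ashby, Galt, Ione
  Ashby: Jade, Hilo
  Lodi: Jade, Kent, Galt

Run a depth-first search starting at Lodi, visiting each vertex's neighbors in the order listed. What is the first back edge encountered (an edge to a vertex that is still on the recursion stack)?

Ashby->Jade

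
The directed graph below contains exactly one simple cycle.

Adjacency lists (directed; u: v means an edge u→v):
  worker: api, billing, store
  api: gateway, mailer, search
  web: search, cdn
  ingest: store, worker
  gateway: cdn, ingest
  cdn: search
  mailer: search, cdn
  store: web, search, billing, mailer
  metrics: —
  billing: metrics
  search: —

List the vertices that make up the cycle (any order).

DFS with gray/black marking from api:
api gray
  gateway gray
    cdn gray
      search gray
      search black
    cdn black
    ingest gray
      store gray
        web gray
          web→search: search black — skip
          web→cdn: cdn black — skip
        web black
        store→search: search black — skip
        billing gray
          metrics gray
          metrics black
        billing black
        mailer gray
          mailer→search: search black — skip
          mailer→cdn: cdn black — skip
        mailer black
      store black
      worker gray
        worker→api: api is gray → back edge
Back edge closes the cycle api → gateway → ingest → worker → api; its vertices are {api, ingest, worker, gateway}.

api, ingest, worker, gateway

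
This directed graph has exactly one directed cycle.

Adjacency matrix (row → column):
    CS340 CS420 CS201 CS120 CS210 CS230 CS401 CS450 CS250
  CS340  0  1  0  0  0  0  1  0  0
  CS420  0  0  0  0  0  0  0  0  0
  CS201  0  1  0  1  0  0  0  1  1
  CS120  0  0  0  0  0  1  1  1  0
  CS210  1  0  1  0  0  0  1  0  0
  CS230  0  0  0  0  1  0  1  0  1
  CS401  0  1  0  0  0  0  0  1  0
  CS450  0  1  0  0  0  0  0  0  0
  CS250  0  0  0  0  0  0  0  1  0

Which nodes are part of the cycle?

DFS with gray/black marking from CS230:
CS230 gray
  CS250 gray
    CS450 gray
      CS420 gray
      CS420 black
    CS450 black
  CS250 black
  CS210 gray
    CS201 gray
      CS201→CS250: CS250 black — skip
      CS201→CS450: CS450 black — skip
      CS201→CS420: CS420 black — skip
      CS120 gray
        CS120→CS230: CS230 is gray → back edge
Back edge closes the cycle CS230 → CS210 → CS201 → CS120 → CS230; its vertices are {CS120, CS201, CS210, CS230}.

CS120, CS201, CS210, CS230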